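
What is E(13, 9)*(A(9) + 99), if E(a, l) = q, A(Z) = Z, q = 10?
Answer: 1080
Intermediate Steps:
E(a, l) = 10
E(13, 9)*(A(9) + 99) = 10*(9 + 99) = 10*108 = 1080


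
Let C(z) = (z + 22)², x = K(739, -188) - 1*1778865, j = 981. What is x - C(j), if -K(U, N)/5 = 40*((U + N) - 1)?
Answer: -2894874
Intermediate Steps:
K(U, N) = 200 - 200*N - 200*U (K(U, N) = -200*((U + N) - 1) = -200*((N + U) - 1) = -200*(-1 + N + U) = -5*(-40 + 40*N + 40*U) = 200 - 200*N - 200*U)
x = -1888865 (x = (200 - 200*(-188) - 200*739) - 1*1778865 = (200 + 37600 - 147800) - 1778865 = -110000 - 1778865 = -1888865)
C(z) = (22 + z)²
x - C(j) = -1888865 - (22 + 981)² = -1888865 - 1*1003² = -1888865 - 1*1006009 = -1888865 - 1006009 = -2894874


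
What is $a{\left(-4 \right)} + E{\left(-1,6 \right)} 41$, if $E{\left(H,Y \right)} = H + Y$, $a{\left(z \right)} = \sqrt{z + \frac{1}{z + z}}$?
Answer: $205 + \frac{i \sqrt{66}}{4} \approx 205.0 + 2.031 i$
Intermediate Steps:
$a{\left(z \right)} = \sqrt{z + \frac{1}{2 z}}$
$a{\left(-4 \right)} + E{\left(-1,6 \right)} 41 = \frac{\sqrt{\frac{2}{-4} + 4 \left(-4\right)}}{2} + \left(-1 + 6\right) 41 = \frac{\sqrt{2 \left(- \frac{1}{4}\right) - 16}}{2} + 5 \cdot 41 = \frac{\sqrt{- \frac{1}{2} - 16}}{2} + 205 = \frac{\sqrt{- \frac{33}{2}}}{2} + 205 = \frac{\frac{1}{2} i \sqrt{66}}{2} + 205 = \frac{i \sqrt{66}}{4} + 205 = 205 + \frac{i \sqrt{66}}{4}$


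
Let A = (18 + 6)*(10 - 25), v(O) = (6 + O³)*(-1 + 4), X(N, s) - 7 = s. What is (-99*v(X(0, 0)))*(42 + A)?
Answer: 32961654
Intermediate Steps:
X(N, s) = 7 + s
v(O) = 18 + 3*O³ (v(O) = (6 + O³)*3 = 18 + 3*O³)
A = -360 (A = 24*(-15) = -360)
(-99*v(X(0, 0)))*(42 + A) = (-99*(18 + 3*(7 + 0)³))*(42 - 360) = -99*(18 + 3*7³)*(-318) = -99*(18 + 3*343)*(-318) = -99*(18 + 1029)*(-318) = -99*1047*(-318) = -103653*(-318) = 32961654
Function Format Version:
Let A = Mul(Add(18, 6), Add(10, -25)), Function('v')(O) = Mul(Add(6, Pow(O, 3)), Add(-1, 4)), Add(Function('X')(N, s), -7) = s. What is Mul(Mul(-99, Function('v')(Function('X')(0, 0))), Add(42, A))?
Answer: 32961654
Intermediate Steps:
Function('X')(N, s) = Add(7, s)
Function('v')(O) = Add(18, Mul(3, Pow(O, 3))) (Function('v')(O) = Mul(Add(6, Pow(O, 3)), 3) = Add(18, Mul(3, Pow(O, 3))))
A = -360 (A = Mul(24, -15) = -360)
Mul(Mul(-99, Function('v')(Function('X')(0, 0))), Add(42, A)) = Mul(Mul(-99, Add(18, Mul(3, Pow(Add(7, 0), 3)))), Add(42, -360)) = Mul(Mul(-99, Add(18, Mul(3, Pow(7, 3)))), -318) = Mul(Mul(-99, Add(18, Mul(3, 343))), -318) = Mul(Mul(-99, Add(18, 1029)), -318) = Mul(Mul(-99, 1047), -318) = Mul(-103653, -318) = 32961654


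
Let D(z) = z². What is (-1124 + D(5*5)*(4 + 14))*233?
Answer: 2359358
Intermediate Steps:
(-1124 + D(5*5)*(4 + 14))*233 = (-1124 + (5*5)²*(4 + 14))*233 = (-1124 + 25²*18)*233 = (-1124 + 625*18)*233 = (-1124 + 11250)*233 = 10126*233 = 2359358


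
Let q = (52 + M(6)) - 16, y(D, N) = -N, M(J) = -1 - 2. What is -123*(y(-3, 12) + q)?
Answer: -2583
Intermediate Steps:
M(J) = -3
q = 33 (q = (52 - 3) - 16 = 49 - 16 = 33)
-123*(y(-3, 12) + q) = -123*(-1*12 + 33) = -123*(-12 + 33) = -123*21 = -2583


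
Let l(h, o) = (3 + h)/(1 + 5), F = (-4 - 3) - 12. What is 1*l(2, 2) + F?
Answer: -109/6 ≈ -18.167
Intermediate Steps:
F = -19 (F = -7 - 12 = -19)
l(h, o) = ½ + h/6 (l(h, o) = (3 + h)/6 = (3 + h)*(⅙) = ½ + h/6)
1*l(2, 2) + F = 1*(½ + (⅙)*2) - 19 = 1*(½ + ⅓) - 19 = 1*(⅚) - 19 = ⅚ - 19 = -109/6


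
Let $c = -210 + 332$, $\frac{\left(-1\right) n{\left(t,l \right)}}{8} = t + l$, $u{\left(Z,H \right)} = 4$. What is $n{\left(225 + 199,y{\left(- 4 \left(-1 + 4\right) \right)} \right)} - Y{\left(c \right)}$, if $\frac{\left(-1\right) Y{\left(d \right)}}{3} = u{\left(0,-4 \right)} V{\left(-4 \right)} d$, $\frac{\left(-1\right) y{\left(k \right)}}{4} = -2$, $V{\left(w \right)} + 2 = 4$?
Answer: $-528$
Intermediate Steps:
$V{\left(w \right)} = 2$ ($V{\left(w \right)} = -2 + 4 = 2$)
$y{\left(k \right)} = 8$ ($y{\left(k \right)} = \left(-4\right) \left(-2\right) = 8$)
$n{\left(t,l \right)} = - 8 l - 8 t$ ($n{\left(t,l \right)} = - 8 \left(t + l\right) = - 8 \left(l + t\right) = - 8 l - 8 t$)
$c = 122$
$Y{\left(d \right)} = - 24 d$ ($Y{\left(d \right)} = - 3 \cdot 4 \cdot 2 d = - 3 \cdot 8 d = - 24 d$)
$n{\left(225 + 199,y{\left(- 4 \left(-1 + 4\right) \right)} \right)} - Y{\left(c \right)} = \left(\left(-8\right) 8 - 8 \left(225 + 199\right)\right) - \left(-24\right) 122 = \left(-64 - 3392\right) - -2928 = \left(-64 - 3392\right) + 2928 = -3456 + 2928 = -528$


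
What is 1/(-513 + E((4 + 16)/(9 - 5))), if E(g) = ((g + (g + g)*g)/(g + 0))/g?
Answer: -5/2554 ≈ -0.0019577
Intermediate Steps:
E(g) = (g + 2*g**2)/g**2 (E(g) = ((g + (2*g)*g)/g)/g = ((g + 2*g**2)/g)/g = (g + 2*g**2)/g**2)
1/(-513 + E((4 + 16)/(9 - 5))) = 1/(-513 + (2 + 1/((4 + 16)/(9 - 5)))) = 1/(-513 + (2 + 1/(20/4))) = 1/(-513 + (2 + 1/(20*(1/4)))) = 1/(-513 + (2 + 1/5)) = 1/(-513 + 11/5) = 1/(-2554/5) = -5/2554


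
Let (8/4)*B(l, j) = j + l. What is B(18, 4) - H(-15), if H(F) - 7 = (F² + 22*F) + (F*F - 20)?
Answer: -96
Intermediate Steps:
B(l, j) = j/2 + l/2 (B(l, j) = (j + l)/2 = j/2 + l/2)
H(F) = -13 + 2*F² + 22*F (H(F) = 7 + ((F² + 22*F) + (F*F - 20)) = 7 + ((F² + 22*F) + (F² - 20)) = 7 + ((F² + 22*F) + (-20 + F²)) = 7 + (-20 + 2*F² + 22*F) = -13 + 2*F² + 22*F)
B(18, 4) - H(-15) = ((½)*4 + (½)*18) - (-13 + 2*(-15)² + 22*(-15)) = (2 + 9) - (-13 + 2*225 - 330) = 11 - (-13 + 450 - 330) = 11 - 1*107 = 11 - 107 = -96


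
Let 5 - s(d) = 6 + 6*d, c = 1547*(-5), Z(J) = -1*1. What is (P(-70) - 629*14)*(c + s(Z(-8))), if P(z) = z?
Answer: 68611480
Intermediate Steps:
Z(J) = -1
c = -7735
s(d) = -1 - 6*d (s(d) = 5 - (6 + 6*d) = 5 + (-6 - 6*d) = -1 - 6*d)
(P(-70) - 629*14)*(c + s(Z(-8))) = (-70 - 629*14)*(-7735 + (-1 - 6*(-1))) = (-70 - 8806)*(-7735 + (-1 + 6)) = -8876*(-7735 + 5) = -8876*(-7730) = 68611480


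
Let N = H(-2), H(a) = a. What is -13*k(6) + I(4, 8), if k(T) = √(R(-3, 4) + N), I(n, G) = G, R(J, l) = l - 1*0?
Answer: 8 - 13*√2 ≈ -10.385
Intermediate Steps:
N = -2
R(J, l) = l (R(J, l) = l + 0 = l)
k(T) = √2 (k(T) = √(4 - 2) = √2)
-13*k(6) + I(4, 8) = -13*√2 + 8 = 8 - 13*√2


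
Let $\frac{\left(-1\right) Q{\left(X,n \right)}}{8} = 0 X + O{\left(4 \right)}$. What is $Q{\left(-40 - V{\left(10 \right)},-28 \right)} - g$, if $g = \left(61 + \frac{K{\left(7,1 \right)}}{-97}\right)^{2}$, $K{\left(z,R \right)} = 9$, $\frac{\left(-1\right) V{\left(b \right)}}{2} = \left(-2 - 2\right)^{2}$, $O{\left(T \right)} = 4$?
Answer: $- \frac{35205552}{9409} \approx -3741.7$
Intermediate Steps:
$V{\left(b \right)} = -32$ ($V{\left(b \right)} = - 2 \left(-2 - 2\right)^{2} = - 2 \left(-4\right)^{2} = \left(-2\right) 16 = -32$)
$Q{\left(X,n \right)} = -32$ ($Q{\left(X,n \right)} = - 8 \left(0 X + 4\right) = - 8 \left(0 + 4\right) = \left(-8\right) 4 = -32$)
$g = \frac{34904464}{9409}$ ($g = \left(61 + \frac{9}{-97}\right)^{2} = \left(61 + 9 \left(- \frac{1}{97}\right)\right)^{2} = \left(61 - \frac{9}{97}\right)^{2} = \left(\frac{5908}{97}\right)^{2} = \frac{34904464}{9409} \approx 3709.7$)
$Q{\left(-40 - V{\left(10 \right)},-28 \right)} - g = -32 - \frac{34904464}{9409} = - \frac{35205552}{9409}$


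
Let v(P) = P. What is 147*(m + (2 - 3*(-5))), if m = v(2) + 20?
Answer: 5733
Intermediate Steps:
m = 22 (m = 2 + 20 = 22)
147*(m + (2 - 3*(-5))) = 147*(22 + (2 - 3*(-5))) = 147*(22 + (2 + 15)) = 147*(22 + 17) = 147*39 = 5733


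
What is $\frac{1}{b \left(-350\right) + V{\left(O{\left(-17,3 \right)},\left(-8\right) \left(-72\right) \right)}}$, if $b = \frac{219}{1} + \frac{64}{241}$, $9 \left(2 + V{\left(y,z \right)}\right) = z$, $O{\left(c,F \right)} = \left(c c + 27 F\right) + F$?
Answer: $- \frac{241}{18480108} \approx -1.3041 \cdot 10^{-5}$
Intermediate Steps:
$O{\left(c,F \right)} = c^{2} + 28 F$ ($O{\left(c,F \right)} = \left(c^{2} + 27 F\right) + F = c^{2} + 28 F$)
$V{\left(y,z \right)} = -2 + \frac{z}{9}$
$b = \frac{52843}{241}$ ($b = 219 \cdot 1 + 64 \cdot \frac{1}{241} = 219 + \frac{64}{241} = \frac{52843}{241} \approx 219.27$)
$\frac{1}{b \left(-350\right) + V{\left(O{\left(-17,3 \right)},\left(-8\right) \left(-72\right) \right)}} = \frac{1}{\frac{52843}{241} \left(-350\right) - \left(2 - \frac{\left(-8\right) \left(-72\right)}{9}\right)} = \frac{1}{- \frac{18495050}{241} + \left(-2 + \frac{1}{9} \cdot 576\right)} = \frac{1}{- \frac{18495050}{241} + \left(-2 + 64\right)} = \frac{1}{- \frac{18495050}{241} + 62} = \frac{1}{- \frac{18480108}{241}} = - \frac{241}{18480108}$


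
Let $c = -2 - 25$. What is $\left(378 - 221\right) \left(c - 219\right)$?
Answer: $-38622$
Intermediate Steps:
$c = -27$ ($c = -2 - 25 = -27$)
$\left(378 - 221\right) \left(c - 219\right) = \left(378 - 221\right) \left(-27 - 219\right) = \left(378 - 221\right) \left(-246\right) = 157 \left(-246\right) = -38622$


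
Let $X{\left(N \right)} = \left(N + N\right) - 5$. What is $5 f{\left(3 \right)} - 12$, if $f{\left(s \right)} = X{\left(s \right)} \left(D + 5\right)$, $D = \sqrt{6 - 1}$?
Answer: $13 + 5 \sqrt{5} \approx 24.18$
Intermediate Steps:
$X{\left(N \right)} = -5 + 2 N$ ($X{\left(N \right)} = 2 N - 5 = -5 + 2 N$)
$D = \sqrt{5} \approx 2.2361$
$f{\left(s \right)} = \left(-5 + 2 s\right) \left(5 + \sqrt{5}\right)$ ($f{\left(s \right)} = \left(-5 + 2 s\right) \left(\sqrt{5} + 5\right) = \left(-5 + 2 s\right) \left(5 + \sqrt{5}\right)$)
$5 f{\left(3 \right)} - 12 = 5 \left(-5 + 2 \cdot 3\right) \left(5 + \sqrt{5}\right) - 12 = 5 \left(-5 + 6\right) \left(5 + \sqrt{5}\right) - 12 = 5 \cdot 1 \left(5 + \sqrt{5}\right) - 12 = 5 \left(5 + \sqrt{5}\right) - 12 = \left(25 + 5 \sqrt{5}\right) - 12 = 13 + 5 \sqrt{5}$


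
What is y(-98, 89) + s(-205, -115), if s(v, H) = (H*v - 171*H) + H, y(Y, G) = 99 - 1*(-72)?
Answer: 43296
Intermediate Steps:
y(Y, G) = 171 (y(Y, G) = 99 + 72 = 171)
s(v, H) = -170*H + H*v (s(v, H) = (-171*H + H*v) + H = -170*H + H*v)
y(-98, 89) + s(-205, -115) = 171 - 115*(-170 - 205) = 171 - 115*(-375) = 171 + 43125 = 43296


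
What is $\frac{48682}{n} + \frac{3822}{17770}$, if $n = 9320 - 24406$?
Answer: $- \frac{201855112}{67019555} \approx -3.0119$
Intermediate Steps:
$n = -15086$ ($n = 9320 - 24406 = -15086$)
$\frac{48682}{n} + \frac{3822}{17770} = \frac{48682}{-15086} + \frac{3822}{17770} = 48682 \left(- \frac{1}{15086}\right) + 3822 \cdot \frac{1}{17770} = - \frac{24341}{7543} + \frac{1911}{8885} = - \frac{201855112}{67019555}$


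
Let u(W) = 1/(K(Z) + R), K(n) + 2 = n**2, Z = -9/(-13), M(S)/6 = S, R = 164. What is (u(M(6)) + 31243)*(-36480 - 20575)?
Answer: -48947581835830/27459 ≈ -1.7826e+9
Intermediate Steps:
M(S) = 6*S
Z = 9/13 (Z = -9*(-1/13) = 9/13 ≈ 0.69231)
K(n) = -2 + n**2
u(W) = 169/27459 (u(W) = 1/((-2 + (9/13)**2) + 164) = 1/((-2 + 81/169) + 164) = 1/(-257/169 + 164) = 1/(27459/169) = 169/27459)
(u(M(6)) + 31243)*(-36480 - 20575) = (169/27459 + 31243)*(-36480 - 20575) = (857901706/27459)*(-57055) = -48947581835830/27459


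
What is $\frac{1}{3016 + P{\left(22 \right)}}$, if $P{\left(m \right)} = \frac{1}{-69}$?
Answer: $\frac{69}{208103} \approx 0.00033157$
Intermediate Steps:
$P{\left(m \right)} = - \frac{1}{69}$
$\frac{1}{3016 + P{\left(22 \right)}} = \frac{1}{3016 - \frac{1}{69}} = \frac{1}{\frac{208103}{69}} = \frac{69}{208103}$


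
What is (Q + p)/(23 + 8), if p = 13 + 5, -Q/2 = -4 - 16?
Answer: 58/31 ≈ 1.8710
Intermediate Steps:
Q = 40 (Q = -2*(-4 - 16) = -2*(-20) = 40)
p = 18
(Q + p)/(23 + 8) = (40 + 18)/(23 + 8) = 58/31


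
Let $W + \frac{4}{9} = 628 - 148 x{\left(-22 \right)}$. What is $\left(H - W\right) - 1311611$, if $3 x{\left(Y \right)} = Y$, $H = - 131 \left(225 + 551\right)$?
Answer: $- \frac{12734819}{9} \approx -1.415 \cdot 10^{6}$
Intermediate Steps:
$H = -101656$ ($H = \left(-131\right) 776 = -101656$)
$x{\left(Y \right)} = \frac{Y}{3}$
$W = \frac{15416}{9}$ ($W = - \frac{4}{9} - \left(-628 + 148 \cdot \frac{1}{3} \left(-22\right)\right) = - \frac{4}{9} + \left(628 - - \frac{3256}{3}\right) = - \frac{4}{9} + \left(628 + \frac{3256}{3}\right) = - \frac{4}{9} + \frac{5140}{3} = \frac{15416}{9} \approx 1712.9$)
$\left(H - W\right) - 1311611 = \left(-101656 - \frac{15416}{9}\right) - 1311611 = - \frac{930320}{9} - 1311611 = - \frac{12734819}{9}$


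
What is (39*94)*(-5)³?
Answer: -458250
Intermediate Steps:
(39*94)*(-5)³ = 3666*(-125) = -458250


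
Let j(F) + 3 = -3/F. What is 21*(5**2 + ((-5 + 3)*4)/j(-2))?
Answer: 637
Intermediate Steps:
j(F) = -3 - 3/F
21*(5**2 + ((-5 + 3)*4)/j(-2)) = 21*(5**2 + ((-5 + 3)*4)/(-3 - 3/(-2))) = 21*(25 + (-2*4)/(-3 - 3*(-1/2))) = 21*(25 - 8/(-3 + 3/2)) = 21*(25 - 8/(-3/2)) = 21*(25 - 8*(-2/3)) = 21*(25 + 16/3) = 21*(91/3) = 637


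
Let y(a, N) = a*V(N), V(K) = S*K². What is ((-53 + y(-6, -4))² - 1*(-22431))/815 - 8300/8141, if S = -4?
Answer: 1067782372/6634915 ≈ 160.93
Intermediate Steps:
V(K) = -4*K²
y(a, N) = -4*a*N² (y(a, N) = a*(-4*N²) = -4*a*N²)
((-53 + y(-6, -4))² - 1*(-22431))/815 - 8300/8141 = ((-53 - 4*(-6)*(-4)²)² - 1*(-22431))/815 - 8300/8141 = ((-53 - 4*(-6)*16)² + 22431)*(1/815) - 8300*1/8141 = ((-53 + 384)² + 22431)*(1/815) - 8300/8141 = (331² + 22431)*(1/815) - 8300/8141 = (109561 + 22431)*(1/815) - 8300/8141 = 131992*(1/815) - 8300/8141 = 131992/815 - 8300/8141 = 1067782372/6634915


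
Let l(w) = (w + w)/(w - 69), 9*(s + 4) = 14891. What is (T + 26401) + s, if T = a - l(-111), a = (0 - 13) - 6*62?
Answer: 2489879/90 ≈ 27665.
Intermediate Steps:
s = 14855/9 (s = -4 + (⅑)*14891 = -4 + 14891/9 = 14855/9 ≈ 1650.6)
l(w) = 2*w/(-69 + w) (l(w) = (2*w)/(-69 + w) = 2*w/(-69 + w))
a = -385 (a = -13 - 372 = -385)
T = -11587/30 (T = -385 - 2*(-111)/(-69 - 111) = -385 - 2*(-111)/(-180) = -385 - 2*(-111)*(-1)/180 = -385 - 1*37/30 = -385 - 37/30 = -11587/30 ≈ -386.23)
(T + 26401) + s = (-11587/30 + 26401) + 14855/9 = 780443/30 + 14855/9 = 2489879/90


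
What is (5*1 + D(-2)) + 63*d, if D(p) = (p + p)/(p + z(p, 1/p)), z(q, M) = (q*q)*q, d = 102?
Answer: 32157/5 ≈ 6431.4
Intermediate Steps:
z(q, M) = q³ (z(q, M) = q²*q = q³)
D(p) = 2*p/(p + p³) (D(p) = (p + p)/(p + p³) = (2*p)/(p + p³) = 2*p/(p + p³))
(5*1 + D(-2)) + 63*d = (5*1 + 2/(1 + (-2)²)) + 63*102 = (5 + 2/(1 + 4)) + 6426 = (5 + 2/5) + 6426 = (5 + 2*(⅕)) + 6426 = (5 + ⅖) + 6426 = 27/5 + 6426 = 32157/5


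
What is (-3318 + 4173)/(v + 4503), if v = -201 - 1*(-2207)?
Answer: 855/6509 ≈ 0.13136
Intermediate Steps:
v = 2006 (v = -201 + 2207 = 2006)
(-3318 + 4173)/(v + 4503) = (-3318 + 4173)/(2006 + 4503) = 855/6509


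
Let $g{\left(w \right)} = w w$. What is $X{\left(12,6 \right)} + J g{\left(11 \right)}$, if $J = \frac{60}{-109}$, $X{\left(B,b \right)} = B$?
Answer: $- \frac{5952}{109} \approx -54.606$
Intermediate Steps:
$g{\left(w \right)} = w^{2}$
$J = - \frac{60}{109}$ ($J = 60 \left(- \frac{1}{109}\right) = - \frac{60}{109} \approx -0.55046$)
$X{\left(12,6 \right)} + J g{\left(11 \right)} = 12 - \frac{60 \cdot 11^{2}}{109} = 12 - \frac{7260}{109} = - \frac{5952}{109}$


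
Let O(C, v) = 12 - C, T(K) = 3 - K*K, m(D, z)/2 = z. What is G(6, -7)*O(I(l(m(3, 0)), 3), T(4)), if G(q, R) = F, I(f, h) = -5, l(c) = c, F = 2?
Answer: 34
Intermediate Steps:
m(D, z) = 2*z
G(q, R) = 2
T(K) = 3 - K**2
G(6, -7)*O(I(l(m(3, 0)), 3), T(4)) = 2*(12 - 1*(-5)) = 2*(12 + 5) = 2*17 = 34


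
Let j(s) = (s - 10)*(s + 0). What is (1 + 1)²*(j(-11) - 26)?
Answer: 820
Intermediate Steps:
j(s) = s*(-10 + s) (j(s) = (-10 + s)*s = s*(-10 + s))
(1 + 1)²*(j(-11) - 26) = (1 + 1)²*(-11*(-10 - 11) - 26) = 2²*(-11*(-21) - 26) = 4*(231 - 26) = 4*205 = 820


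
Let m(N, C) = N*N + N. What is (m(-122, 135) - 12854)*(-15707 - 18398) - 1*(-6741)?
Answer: -65065599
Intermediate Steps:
m(N, C) = N + N² (m(N, C) = N² + N = N + N²)
(m(-122, 135) - 12854)*(-15707 - 18398) - 1*(-6741) = (-122*(1 - 122) - 12854)*(-15707 - 18398) - 1*(-6741) = (-122*(-121) - 12854)*(-34105) + 6741 = (14762 - 12854)*(-34105) + 6741 = 1908*(-34105) + 6741 = -65072340 + 6741 = -65065599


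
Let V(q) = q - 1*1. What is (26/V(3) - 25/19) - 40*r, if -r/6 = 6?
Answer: 27582/19 ≈ 1451.7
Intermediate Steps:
V(q) = -1 + q (V(q) = q - 1 = -1 + q)
r = -36 (r = -6*6 = -36)
(26/V(3) - 25/19) - 40*r = (26/(-1 + 3) - 25/19) - 40*(-36) = (26/2 - 25*1/19) + 1440 = (26*(1/2) - 25/19) + 1440 = (13 - 25/19) + 1440 = 222/19 + 1440 = 27582/19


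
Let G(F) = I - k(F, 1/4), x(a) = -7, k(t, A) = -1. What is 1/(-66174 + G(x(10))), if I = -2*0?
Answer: -1/66173 ≈ -1.5112e-5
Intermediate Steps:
I = 0
G(F) = 1 (G(F) = 0 - 1*(-1) = 0 + 1 = 1)
1/(-66174 + G(x(10))) = 1/(-66174 + 1) = 1/(-66173) = -1/66173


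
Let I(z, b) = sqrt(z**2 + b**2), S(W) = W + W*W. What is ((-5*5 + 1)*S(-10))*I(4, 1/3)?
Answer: -720*sqrt(145) ≈ -8670.0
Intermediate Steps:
S(W) = W + W**2
I(z, b) = sqrt(b**2 + z**2)
((-5*5 + 1)*S(-10))*I(4, 1/3) = ((-5*5 + 1)*(-10*(1 - 10)))*sqrt((1/3)**2 + 4**2) = ((-25 + 1)*(-10*(-9)))*sqrt((1/3)**2 + 16) = (-24*90)*sqrt(1/9 + 16) = -720*sqrt(145)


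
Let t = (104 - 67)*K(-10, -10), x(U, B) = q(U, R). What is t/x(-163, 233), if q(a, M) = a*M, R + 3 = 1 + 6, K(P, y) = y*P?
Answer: -925/163 ≈ -5.6748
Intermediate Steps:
K(P, y) = P*y
R = 4 (R = -3 + (1 + 6) = -3 + 7 = 4)
q(a, M) = M*a
x(U, B) = 4*U
t = 3700 (t = (104 - 67)*(-10*(-10)) = 37*100 = 3700)
t/x(-163, 233) = 3700/((4*(-163))) = 3700/(-652) = 3700*(-1/652) = -925/163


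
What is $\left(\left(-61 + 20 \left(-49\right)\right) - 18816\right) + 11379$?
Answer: $-8478$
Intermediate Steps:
$\left(\left(-61 + 20 \left(-49\right)\right) - 18816\right) + 11379 = \left(\left(-61 - 980\right) - 18816\right) + 11379 = \left(-1041 - 18816\right) + 11379 = -19857 + 11379 = -8478$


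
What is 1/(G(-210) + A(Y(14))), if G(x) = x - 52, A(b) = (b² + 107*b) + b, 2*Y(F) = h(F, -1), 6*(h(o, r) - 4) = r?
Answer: -144/7391 ≈ -0.019483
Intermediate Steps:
h(o, r) = 4 + r/6
Y(F) = 23/12 (Y(F) = (4 + (⅙)*(-1))/2 = (4 - ⅙)/2 = (½)*(23/6) = 23/12)
A(b) = b² + 108*b
G(x) = -52 + x
1/(G(-210) + A(Y(14))) = 1/((-52 - 210) + 23*(108 + 23/12)/12) = 1/(-262 + (23/12)*(1319/12)) = 1/(-262 + 30337/144) = 1/(-7391/144) = -144/7391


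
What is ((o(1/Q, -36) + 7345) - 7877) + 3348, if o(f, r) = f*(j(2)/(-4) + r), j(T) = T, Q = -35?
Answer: 197193/70 ≈ 2817.0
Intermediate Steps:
o(f, r) = f*(-½ + r) (o(f, r) = f*(2/(-4) + r) = f*(2*(-¼) + r) = f*(-½ + r))
((o(1/Q, -36) + 7345) - 7877) + 3348 = (((-½ - 36)/(-35) + 7345) - 7877) + 3348 = ((-1/35*(-73/2) + 7345) - 7877) + 3348 = ((73/70 + 7345) - 7877) + 3348 = (514223/70 - 7877) + 3348 = -37167/70 + 3348 = 197193/70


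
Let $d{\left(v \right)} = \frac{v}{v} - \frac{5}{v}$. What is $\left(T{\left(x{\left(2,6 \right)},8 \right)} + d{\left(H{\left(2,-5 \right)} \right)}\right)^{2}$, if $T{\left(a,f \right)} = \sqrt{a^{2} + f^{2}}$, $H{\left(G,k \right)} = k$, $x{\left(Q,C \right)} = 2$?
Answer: $72 + 8 \sqrt{17} \approx 104.98$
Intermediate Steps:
$d{\left(v \right)} = 1 - \frac{5}{v}$
$\left(T{\left(x{\left(2,6 \right)},8 \right)} + d{\left(H{\left(2,-5 \right)} \right)}\right)^{2} = \left(\sqrt{2^{2} + 8^{2}} + \frac{-5 - 5}{-5}\right)^{2} = \left(\sqrt{4 + 64} - -2\right)^{2} = \left(\sqrt{68} + 2\right)^{2} = \left(2 \sqrt{17} + 2\right)^{2} = \left(2 + 2 \sqrt{17}\right)^{2}$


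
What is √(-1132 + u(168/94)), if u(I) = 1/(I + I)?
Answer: I*√7985418/84 ≈ 33.641*I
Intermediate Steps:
u(I) = 1/(2*I)
√(-1132 + u(168/94)) = √(-1132 + 1/(2*((168/94)))) = √(-1132 + 1/(2*((168*(1/94))))) = √(-1132 + 1/(2*(84/47))) = √(-1132 + (½)*(47/84)) = √(-1132 + 47/168) = √(-190129/168) = I*√7985418/84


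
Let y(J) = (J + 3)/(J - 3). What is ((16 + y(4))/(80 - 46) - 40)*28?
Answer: -18718/17 ≈ -1101.1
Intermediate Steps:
y(J) = (3 + J)/(-3 + J)
((16 + y(4))/(80 - 46) - 40)*28 = ((16 + (3 + 4)/(-3 + 4))/(80 - 46) - 40)*28 = ((16 + 7/1)/34 - 40)*28 = ((16 + 1*7)*(1/34) - 40)*28 = ((16 + 7)*(1/34) - 40)*28 = (23*(1/34) - 40)*28 = (23/34 - 40)*28 = -1337/34*28 = -18718/17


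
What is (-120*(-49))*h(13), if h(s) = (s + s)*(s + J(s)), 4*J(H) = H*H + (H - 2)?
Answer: 8867040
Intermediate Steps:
J(H) = -1/2 + H/4 + H**2/4 (J(H) = (H*H + (H - 2))/4 = (H**2 + (-2 + H))/4 = (-2 + H + H**2)/4 = -1/2 + H/4 + H**2/4)
h(s) = 2*s*(-1/2 + s**2/4 + 5*s/4) (h(s) = (s + s)*(s + (-1/2 + s/4 + s**2/4)) = (2*s)*(-1/2 + s**2/4 + 5*s/4) = 2*s*(-1/2 + s**2/4 + 5*s/4))
(-120*(-49))*h(13) = (-120*(-49))*((1/2)*13*(-2 + 13**2 + 5*13)) = 5880*((1/2)*13*(-2 + 169 + 65)) = 5880*((1/2)*13*232) = 5880*1508 = 8867040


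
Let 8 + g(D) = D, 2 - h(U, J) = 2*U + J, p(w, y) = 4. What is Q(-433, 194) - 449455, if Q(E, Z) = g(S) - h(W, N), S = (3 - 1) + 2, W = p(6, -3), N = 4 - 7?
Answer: -449456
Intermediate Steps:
N = -3
W = 4
h(U, J) = 2 - J - 2*U (h(U, J) = 2 - (2*U + J) = 2 - (J + 2*U) = 2 + (-J - 2*U) = 2 - J - 2*U)
S = 4 (S = 2 + 2 = 4)
g(D) = -8 + D
Q(E, Z) = -1 (Q(E, Z) = (-8 + 4) - (2 - 1*(-3) - 2*4) = -4 - (2 + 3 - 8) = -4 - 1*(-3) = -4 + 3 = -1)
Q(-433, 194) - 449455 = -1 - 449455 = -449456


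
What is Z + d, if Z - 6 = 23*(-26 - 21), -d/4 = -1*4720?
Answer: 17805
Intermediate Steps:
d = 18880 (d = -(-4)*4720 = -4*(-4720) = 18880)
Z = -1075 (Z = 6 + 23*(-26 - 21) = 6 + 23*(-47) = 6 - 1081 = -1075)
Z + d = -1075 + 18880 = 17805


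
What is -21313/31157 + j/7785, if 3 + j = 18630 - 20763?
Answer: -77491019/80852415 ≈ -0.95843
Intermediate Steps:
j = -2136 (j = -3 + (18630 - 20763) = -3 - 2133 = -2136)
-21313/31157 + j/7785 = -21313/31157 - 2136/7785 = -21313*1/31157 - 2136*1/7785 = -21313/31157 - 712/2595 = -77491019/80852415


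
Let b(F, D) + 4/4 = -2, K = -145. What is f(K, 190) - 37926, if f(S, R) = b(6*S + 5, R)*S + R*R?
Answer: -1391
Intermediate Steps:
b(F, D) = -3 (b(F, D) = -1 - 2 = -3)
f(S, R) = R² - 3*S (f(S, R) = -3*S + R*R = -3*S + R² = R² - 3*S)
f(K, 190) - 37926 = (190² - 3*(-145)) - 37926 = (36100 + 435) - 37926 = 36535 - 37926 = -1391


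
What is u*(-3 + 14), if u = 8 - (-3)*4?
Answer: 220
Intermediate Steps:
u = 20 (u = 8 - 1*(-12) = 8 + 12 = 20)
u*(-3 + 14) = 20*(-3 + 14) = 20*11 = 220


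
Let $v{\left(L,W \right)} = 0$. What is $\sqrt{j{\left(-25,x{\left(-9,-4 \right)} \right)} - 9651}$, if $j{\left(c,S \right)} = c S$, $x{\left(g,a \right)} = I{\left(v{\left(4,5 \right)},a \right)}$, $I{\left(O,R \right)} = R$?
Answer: $i \sqrt{9551} \approx 97.729 i$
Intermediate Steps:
$x{\left(g,a \right)} = a$
$j{\left(c,S \right)} = S c$
$\sqrt{j{\left(-25,x{\left(-9,-4 \right)} \right)} - 9651} = \sqrt{\left(-4\right) \left(-25\right) - 9651} = \sqrt{100 - 9651} = \sqrt{-9551} = i \sqrt{9551}$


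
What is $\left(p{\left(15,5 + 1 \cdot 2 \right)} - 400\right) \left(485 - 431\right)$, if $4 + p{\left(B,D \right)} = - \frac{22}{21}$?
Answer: $- \frac{153108}{7} \approx -21873.0$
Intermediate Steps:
$p{\left(B,D \right)} = - \frac{106}{21}$ ($p{\left(B,D \right)} = -4 - \frac{22}{21} = - \frac{106}{21}$)
$\left(p{\left(15,5 + 1 \cdot 2 \right)} - 400\right) \left(485 - 431\right) = \left(- \frac{106}{21} - 400\right) \left(485 - 431\right) = \left(- \frac{8506}{21}\right) 54 = - \frac{153108}{7}$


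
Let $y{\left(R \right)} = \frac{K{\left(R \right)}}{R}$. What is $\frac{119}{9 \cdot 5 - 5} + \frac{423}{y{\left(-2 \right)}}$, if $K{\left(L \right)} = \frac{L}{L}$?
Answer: $- \frac{33721}{40} \approx -843.03$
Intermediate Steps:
$K{\left(L \right)} = 1$
$y{\left(R \right)} = \frac{1}{R}$ ($y{\left(R \right)} = 1 \frac{1}{R} = \frac{1}{R}$)
$\frac{119}{9 \cdot 5 - 5} + \frac{423}{y{\left(-2 \right)}} = \frac{119}{9 \cdot 5 - 5} + \frac{423}{\frac{1}{-2}} = \frac{119}{45 - 5} + \frac{423}{- \frac{1}{2}} = \frac{119}{40} + 423 \left(-2\right) = 119 \cdot \frac{1}{40} - 846 = \frac{119}{40} - 846 = - \frac{33721}{40}$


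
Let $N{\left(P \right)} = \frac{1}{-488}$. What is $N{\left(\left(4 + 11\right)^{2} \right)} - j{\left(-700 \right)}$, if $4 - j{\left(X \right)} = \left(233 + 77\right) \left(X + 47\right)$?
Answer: $- \frac{98787793}{488} \approx -2.0243 \cdot 10^{5}$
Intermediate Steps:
$j{\left(X \right)} = -14566 - 310 X$ ($j{\left(X \right)} = 4 - \left(233 + 77\right) \left(X + 47\right) = 4 - 310 \left(47 + X\right) = 4 - \left(14570 + 310 X\right) = -14566 - 310 X$)
$N{\left(P \right)} = - \frac{1}{488}$
$N{\left(\left(4 + 11\right)^{2} \right)} - j{\left(-700 \right)} = - \frac{1}{488} - \left(-14566 - -217000\right) = - \frac{1}{488} - \left(-14566 + 217000\right) = - \frac{1}{488} - 202434 = - \frac{98787793}{488}$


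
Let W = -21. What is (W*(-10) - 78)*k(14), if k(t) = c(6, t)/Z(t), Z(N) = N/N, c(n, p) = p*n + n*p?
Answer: 22176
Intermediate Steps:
c(n, p) = 2*n*p (c(n, p) = n*p + n*p = 2*n*p)
Z(N) = 1
k(t) = 12*t (k(t) = (2*6*t)/1 = (12*t)*1 = 12*t)
(W*(-10) - 78)*k(14) = (-21*(-10) - 78)*(12*14) = (210 - 78)*168 = 132*168 = 22176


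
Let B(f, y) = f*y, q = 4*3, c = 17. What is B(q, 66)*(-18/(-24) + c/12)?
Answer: 1716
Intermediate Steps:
q = 12
B(q, 66)*(-18/(-24) + c/12) = (12*66)*(-18/(-24) + 17/12) = 792*(-18*(-1/24) + 17*(1/12)) = 792*(¾ + 17/12) = 792*(13/6) = 1716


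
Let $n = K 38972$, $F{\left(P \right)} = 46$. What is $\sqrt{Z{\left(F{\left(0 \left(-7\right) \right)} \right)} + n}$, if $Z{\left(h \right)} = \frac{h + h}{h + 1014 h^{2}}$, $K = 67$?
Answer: $\frac{\sqrt{5681168775115390}}{46645} \approx 1615.9$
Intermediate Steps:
$Z{\left(h \right)} = \frac{2 h}{h + 1014 h^{2}}$
$n = 2611124$ ($n = 67 \cdot 38972 = 2611124$)
$\sqrt{Z{\left(F{\left(0 \left(-7\right) \right)} \right)} + n} = \sqrt{\frac{2}{1 + 1014 \cdot 46} + 2611124} = \sqrt{\frac{2}{1 + 46644} + 2611124} = \sqrt{\frac{2}{46645} + 2611124} = \sqrt{\frac{121795878982}{46645}} = \frac{\sqrt{5681168775115390}}{46645}$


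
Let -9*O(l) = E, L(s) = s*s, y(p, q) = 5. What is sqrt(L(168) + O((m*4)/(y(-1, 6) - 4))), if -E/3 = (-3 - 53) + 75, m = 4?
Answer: sqrt(254073)/3 ≈ 168.02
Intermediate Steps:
E = -57 (E = -3*((-3 - 53) + 75) = -3*(-56 + 75) = -3*19 = -57)
L(s) = s**2
O(l) = 19/3 (O(l) = -1/9*(-57) = 19/3)
sqrt(L(168) + O((m*4)/(y(-1, 6) - 4))) = sqrt(168**2 + 19/3) = sqrt(28224 + 19/3) = sqrt(84691/3) = sqrt(254073)/3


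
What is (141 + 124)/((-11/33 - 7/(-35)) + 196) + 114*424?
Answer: 142015143/2938 ≈ 48337.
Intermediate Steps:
(141 + 124)/((-11/33 - 7/(-35)) + 196) + 114*424 = 265/((-11*1/33 - 7*(-1/35)) + 196) + 48336 = 265/((-⅓ + ⅕) + 196) + 48336 = 265/(-2/15 + 196) + 48336 = 265/(2938/15) + 48336 = 265*(15/2938) + 48336 = 3975/2938 + 48336 = 142015143/2938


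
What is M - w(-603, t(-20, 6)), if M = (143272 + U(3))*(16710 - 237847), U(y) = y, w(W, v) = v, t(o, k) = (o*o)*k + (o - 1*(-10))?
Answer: -31683406065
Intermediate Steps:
t(o, k) = 10 + o + k*o² (t(o, k) = o²*k + (o + 10) = k*o² + (10 + o) = 10 + o + k*o²)
M = -31683403675 (M = (143272 + 3)*(16710 - 237847) = 143275*(-221137) = -31683403675)
M - w(-603, t(-20, 6)) = -31683403675 - (10 - 20 + 6*(-20)²) = -31683403675 - (10 - 20 + 6*400) = -31683403675 - (10 - 20 + 2400) = -31683403675 - 1*2390 = -31683403675 - 2390 = -31683406065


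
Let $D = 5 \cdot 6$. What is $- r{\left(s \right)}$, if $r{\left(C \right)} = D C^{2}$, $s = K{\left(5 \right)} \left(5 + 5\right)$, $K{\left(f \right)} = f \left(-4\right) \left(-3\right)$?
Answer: $-10800000$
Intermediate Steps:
$K{\left(f \right)} = 12 f$ ($K{\left(f \right)} = - 4 f \left(-3\right) = 12 f$)
$s = 600$ ($s = 12 \cdot 5 \left(5 + 5\right) = 60 \cdot 10 = 600$)
$D = 30$
$r{\left(C \right)} = 30 C^{2}$
$- r{\left(s \right)} = - 30 \cdot 600^{2} = - 30 \cdot 360000 = \left(-1\right) 10800000 = -10800000$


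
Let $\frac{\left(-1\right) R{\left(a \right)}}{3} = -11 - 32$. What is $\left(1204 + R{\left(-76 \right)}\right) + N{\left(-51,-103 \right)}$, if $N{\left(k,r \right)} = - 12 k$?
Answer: $1945$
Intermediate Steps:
$R{\left(a \right)} = 129$ ($R{\left(a \right)} = - 3 \left(-11 - 32\right) = \left(-3\right) \left(-43\right) = 129$)
$\left(1204 + R{\left(-76 \right)}\right) + N{\left(-51,-103 \right)} = \left(1204 + 129\right) - -612 = 1333 + 612 = 1945$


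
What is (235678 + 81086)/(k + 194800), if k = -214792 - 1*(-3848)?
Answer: -79191/4036 ≈ -19.621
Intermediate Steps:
k = -210944 (k = -214792 + 3848 = -210944)
(235678 + 81086)/(k + 194800) = (235678 + 81086)/(-210944 + 194800) = 316764/(-16144) = 316764*(-1/16144) = -79191/4036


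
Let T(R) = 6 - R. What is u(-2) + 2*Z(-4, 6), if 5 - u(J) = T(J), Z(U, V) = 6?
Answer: 9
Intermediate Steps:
u(J) = -1 + J (u(J) = 5 - (6 - J) = 5 + (-6 + J) = -1 + J)
u(-2) + 2*Z(-4, 6) = (-1 - 2) + 2*6 = -3 + 12 = 9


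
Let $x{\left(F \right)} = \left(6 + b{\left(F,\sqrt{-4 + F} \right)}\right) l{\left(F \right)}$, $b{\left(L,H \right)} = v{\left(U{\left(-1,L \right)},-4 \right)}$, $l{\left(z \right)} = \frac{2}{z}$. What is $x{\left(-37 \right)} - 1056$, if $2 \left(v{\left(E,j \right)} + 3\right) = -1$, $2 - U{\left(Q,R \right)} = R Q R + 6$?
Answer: $- \frac{39077}{37} \approx -1056.1$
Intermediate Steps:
$U{\left(Q,R \right)} = -4 - Q R^{2}$ ($U{\left(Q,R \right)} = 2 - \left(R Q R + 6\right) = 2 - \left(Q R R + 6\right) = 2 - \left(Q R^{2} + 6\right) = 2 - \left(6 + Q R^{2}\right) = -4 - Q R^{2}$)
$v{\left(E,j \right)} = - \frac{7}{2}$ ($v{\left(E,j \right)} = -3 + \frac{1}{2} \left(-1\right) = -3 - \frac{1}{2} = - \frac{7}{2}$)
$b{\left(L,H \right)} = - \frac{7}{2}$
$x{\left(F \right)} = \frac{5}{F}$ ($x{\left(F \right)} = \left(6 - \frac{7}{2}\right) \frac{2}{F} = \frac{5 \frac{2}{F}}{2} = \frac{5}{F}$)
$x{\left(-37 \right)} - 1056 = \frac{5}{-37} - 1056 = 5 \left(- \frac{1}{37}\right) - 1056 = - \frac{5}{37} - 1056 = - \frac{39077}{37}$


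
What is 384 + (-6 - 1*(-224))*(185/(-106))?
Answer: 187/53 ≈ 3.5283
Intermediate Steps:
384 + (-6 - 1*(-224))*(185/(-106)) = 384 + (-6 + 224)*(185*(-1/106)) = 384 + 218*(-185/106) = 384 - 20165/53 = 187/53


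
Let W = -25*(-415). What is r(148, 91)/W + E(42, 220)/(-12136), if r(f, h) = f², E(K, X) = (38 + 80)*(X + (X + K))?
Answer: -81065389/31477750 ≈ -2.5753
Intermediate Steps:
E(K, X) = 118*K + 236*X (E(K, X) = 118*(X + (K + X)) = 118*(K + 2*X) = 118*K + 236*X)
W = 10375
r(148, 91)/W + E(42, 220)/(-12136) = 148²/10375 + (118*42 + 236*220)/(-12136) = 21904*(1/10375) + (4956 + 51920)*(-1/12136) = 21904/10375 + 56876*(-1/12136) = 21904/10375 - 14219/3034 = -81065389/31477750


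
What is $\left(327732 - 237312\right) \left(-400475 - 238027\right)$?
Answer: $-57733350840$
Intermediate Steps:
$\left(327732 - 237312\right) \left(-400475 - 238027\right) = 90420 \left(-638502\right) = -57733350840$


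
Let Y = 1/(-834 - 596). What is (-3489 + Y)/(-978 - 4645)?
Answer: 4989271/8040890 ≈ 0.62049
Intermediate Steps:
Y = -1/1430 (Y = 1/(-1430) = -1/1430 ≈ -0.00069930)
(-3489 + Y)/(-978 - 4645) = (-3489 - 1/1430)/(-978 - 4645) = -4989271/1430/(-5623) = -4989271/1430*(-1/5623) = 4989271/8040890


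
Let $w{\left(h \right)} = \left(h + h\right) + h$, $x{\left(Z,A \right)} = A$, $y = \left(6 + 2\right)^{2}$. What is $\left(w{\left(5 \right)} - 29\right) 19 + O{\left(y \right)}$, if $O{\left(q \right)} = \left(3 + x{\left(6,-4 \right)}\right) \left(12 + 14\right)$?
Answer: $-292$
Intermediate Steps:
$y = 64$ ($y = 8^{2} = 64$)
$w{\left(h \right)} = 3 h$ ($w{\left(h \right)} = 2 h + h = 3 h$)
$O{\left(q \right)} = -26$ ($O{\left(q \right)} = \left(3 - 4\right) \left(12 + 14\right) = \left(-1\right) 26 = -26$)
$\left(w{\left(5 \right)} - 29\right) 19 + O{\left(y \right)} = \left(3 \cdot 5 - 29\right) 19 - 26 = \left(15 - 29\right) 19 - 26 = \left(-14\right) 19 - 26 = -266 - 26 = -292$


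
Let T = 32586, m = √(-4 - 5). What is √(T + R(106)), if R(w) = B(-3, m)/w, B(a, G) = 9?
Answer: 5*√14645490/106 ≈ 180.52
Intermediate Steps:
m = 3*I (m = √(-9) = 3*I ≈ 3.0*I)
R(w) = 9/w
√(T + R(106)) = √(32586 + 9/106) = √(3454125/106) = 5*√14645490/106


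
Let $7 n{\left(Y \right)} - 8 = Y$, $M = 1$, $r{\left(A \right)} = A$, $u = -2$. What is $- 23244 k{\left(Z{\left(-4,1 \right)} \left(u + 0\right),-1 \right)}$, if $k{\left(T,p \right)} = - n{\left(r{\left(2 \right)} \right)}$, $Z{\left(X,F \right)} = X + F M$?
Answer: $\frac{232440}{7} \approx 33206.0$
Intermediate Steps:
$n{\left(Y \right)} = \frac{8}{7} + \frac{Y}{7}$
$Z{\left(X,F \right)} = F + X$ ($Z{\left(X,F \right)} = X + F 1 = X + F = F + X$)
$k{\left(T,p \right)} = - \frac{10}{7}$ ($k{\left(T,p \right)} = - (\frac{8}{7} + \frac{1}{7} \cdot 2) = - (\frac{8}{7} + \frac{2}{7}) = \left(-1\right) \frac{10}{7} = - \frac{10}{7}$)
$- 23244 k{\left(Z{\left(-4,1 \right)} \left(u + 0\right),-1 \right)} = \left(-23244\right) \left(- \frac{10}{7}\right) = \frac{232440}{7}$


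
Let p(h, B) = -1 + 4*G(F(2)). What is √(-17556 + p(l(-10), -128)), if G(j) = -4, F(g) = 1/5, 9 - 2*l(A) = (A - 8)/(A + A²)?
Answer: I*√17573 ≈ 132.56*I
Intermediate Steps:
l(A) = 9/2 - (-8 + A)/(2*(A + A²)) (l(A) = 9/2 - (A - 8)/(2*(A + A²)) = 9/2 - (-8 + A)/(2*(A + A²)))
F(g) = ⅕
p(h, B) = -17 (p(h, B) = -1 + 4*(-4) = -1 - 16 = -17)
√(-17556 + p(l(-10), -128)) = √(-17556 - 17) = √(-17573) = I*√17573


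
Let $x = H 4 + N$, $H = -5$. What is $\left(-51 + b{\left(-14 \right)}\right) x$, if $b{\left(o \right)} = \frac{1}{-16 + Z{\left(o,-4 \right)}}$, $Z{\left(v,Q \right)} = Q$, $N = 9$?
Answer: $\frac{11231}{20} \approx 561.55$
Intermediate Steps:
$b{\left(o \right)} = - \frac{1}{20}$ ($b{\left(o \right)} = \frac{1}{-16 - 4} = \frac{1}{-20} = - \frac{1}{20}$)
$x = -11$ ($x = \left(-5\right) 4 + 9 = -20 + 9 = -11$)
$\left(-51 + b{\left(-14 \right)}\right) x = \left(-51 - \frac{1}{20}\right) \left(-11\right) = \left(- \frac{1021}{20}\right) \left(-11\right) = \frac{11231}{20}$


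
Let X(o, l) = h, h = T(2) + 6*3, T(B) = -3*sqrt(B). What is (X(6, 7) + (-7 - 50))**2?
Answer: 1539 + 234*sqrt(2) ≈ 1869.9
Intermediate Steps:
h = 18 - 3*sqrt(2) (h = -3*sqrt(2) + 6*3 = -3*sqrt(2) + 18 = 18 - 3*sqrt(2) ≈ 13.757)
X(o, l) = 18 - 3*sqrt(2)
(X(6, 7) + (-7 - 50))**2 = ((18 - 3*sqrt(2)) + (-7 - 50))**2 = ((18 - 3*sqrt(2)) - 57)**2 = (-39 - 3*sqrt(2))**2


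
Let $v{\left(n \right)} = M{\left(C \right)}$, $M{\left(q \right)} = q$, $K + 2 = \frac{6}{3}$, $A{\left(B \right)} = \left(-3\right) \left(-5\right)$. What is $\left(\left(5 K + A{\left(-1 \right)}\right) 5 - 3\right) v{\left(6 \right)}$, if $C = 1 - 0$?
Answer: $72$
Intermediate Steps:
$A{\left(B \right)} = 15$
$K = 0$ ($K = -2 + \frac{6}{3} = -2 + 6 \cdot \frac{1}{3} = -2 + 2 = 0$)
$C = 1$ ($C = 1 + 0 = 1$)
$v{\left(n \right)} = 1$
$\left(\left(5 K + A{\left(-1 \right)}\right) 5 - 3\right) v{\left(6 \right)} = \left(\left(5 \cdot 0 + 15\right) 5 - 3\right) 1 = \left(\left(0 + 15\right) 5 - 3\right) 1 = \left(15 \cdot 5 - 3\right) 1 = \left(75 - 3\right) 1 = 72 \cdot 1 = 72$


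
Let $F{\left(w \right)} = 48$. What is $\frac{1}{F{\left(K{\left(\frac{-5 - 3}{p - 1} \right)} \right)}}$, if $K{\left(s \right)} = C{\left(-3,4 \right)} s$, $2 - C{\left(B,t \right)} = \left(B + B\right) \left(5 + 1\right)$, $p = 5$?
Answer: $\frac{1}{48} \approx 0.020833$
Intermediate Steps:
$C{\left(B,t \right)} = 2 - 12 B$ ($C{\left(B,t \right)} = 2 - \left(B + B\right) \left(5 + 1\right) = 2 - 2 B 6 = 2 - 12 B$)
$K{\left(s \right)} = 38 s$ ($K{\left(s \right)} = \left(2 - -36\right) s = \left(2 + 36\right) s = 38 s$)
$\frac{1}{F{\left(K{\left(\frac{-5 - 3}{p - 1} \right)} \right)}} = \frac{1}{48}$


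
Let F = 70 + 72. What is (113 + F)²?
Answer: 65025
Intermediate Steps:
F = 142
(113 + F)² = (113 + 142)² = 255² = 65025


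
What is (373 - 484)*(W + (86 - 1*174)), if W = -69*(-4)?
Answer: -20868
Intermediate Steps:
W = 276
(373 - 484)*(W + (86 - 1*174)) = (373 - 484)*(276 + (86 - 1*174)) = -111*(276 + (86 - 174)) = -111*(276 - 88) = -111*188 = -20868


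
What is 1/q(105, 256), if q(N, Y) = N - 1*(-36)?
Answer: 1/141 ≈ 0.0070922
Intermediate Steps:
q(N, Y) = 36 + N (q(N, Y) = N + 36 = 36 + N)
1/q(105, 256) = 1/(36 + 105) = 1/141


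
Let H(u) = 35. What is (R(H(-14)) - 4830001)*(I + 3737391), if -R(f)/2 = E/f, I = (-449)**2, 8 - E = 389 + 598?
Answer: -665879022918384/35 ≈ -1.9025e+13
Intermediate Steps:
E = -979 (E = 8 - (389 + 598) = 8 - 1*987 = 8 - 987 = -979)
I = 201601
R(f) = 1958/f (R(f) = -(-1958)/f = 1958/f)
(R(H(-14)) - 4830001)*(I + 3737391) = (1958/35 - 4830001)*(201601 + 3737391) = (1958*(1/35) - 4830001)*3938992 = (1958/35 - 4830001)*3938992 = -169048077/35*3938992 = -665879022918384/35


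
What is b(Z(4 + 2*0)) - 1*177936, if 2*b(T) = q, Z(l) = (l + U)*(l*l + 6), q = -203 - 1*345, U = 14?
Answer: -178210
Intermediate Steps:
q = -548 (q = -203 - 345 = -548)
Z(l) = (6 + l²)*(14 + l) (Z(l) = (l + 14)*(l*l + 6) = (14 + l)*(l² + 6) = (14 + l)*(6 + l²) = (6 + l²)*(14 + l))
b(T) = -274 (b(T) = (½)*(-548) = -274)
b(Z(4 + 2*0)) - 1*177936 = -274 - 1*177936 = -274 - 177936 = -178210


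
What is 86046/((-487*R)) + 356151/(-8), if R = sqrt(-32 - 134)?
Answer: -356151/8 + 43023*I*sqrt(166)/40421 ≈ -44519.0 + 13.713*I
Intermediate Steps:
R = I*sqrt(166) (R = sqrt(-166) = I*sqrt(166) ≈ 12.884*I)
86046/((-487*R)) + 356151/(-8) = 86046/((-487*I*sqrt(166))) + 356151/(-8) = 86046/((-487*I*sqrt(166))) + 356151*(-1/8) = 86046*(I*sqrt(166)/80842) - 356151/8 = 43023*I*sqrt(166)/40421 - 356151/8 = -356151/8 + 43023*I*sqrt(166)/40421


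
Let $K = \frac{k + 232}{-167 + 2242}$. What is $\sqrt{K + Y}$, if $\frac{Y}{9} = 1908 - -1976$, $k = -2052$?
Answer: $\frac{2 \sqrt{1505036510}}{415} \approx 186.96$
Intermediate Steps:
$Y = 34956$ ($Y = 9 \left(1908 - -1976\right) = 9 \left(1908 + 1976\right) = 9 \cdot 3884 = 34956$)
$K = - \frac{364}{415}$ ($K = \frac{-2052 + 232}{-167 + 2242} = - \frac{1820}{2075} = \left(-1820\right) \frac{1}{2075} = - \frac{364}{415} \approx -0.87711$)
$\sqrt{K + Y} = \sqrt{- \frac{364}{415} + 34956} = \sqrt{\frac{14506376}{415}} = \frac{2 \sqrt{1505036510}}{415}$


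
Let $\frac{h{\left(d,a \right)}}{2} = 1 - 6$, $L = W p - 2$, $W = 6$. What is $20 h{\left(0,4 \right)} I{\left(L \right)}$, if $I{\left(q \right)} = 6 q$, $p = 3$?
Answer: $-19200$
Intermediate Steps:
$L = 16$ ($L = 6 \cdot 3 - 2 = 18 - 2 = 16$)
$h{\left(d,a \right)} = -10$ ($h{\left(d,a \right)} = 2 \left(1 - 6\right) = 2 \left(-5\right) = -10$)
$20 h{\left(0,4 \right)} I{\left(L \right)} = 20 \left(-10\right) 6 \cdot 16 = \left(-200\right) 96 = -19200$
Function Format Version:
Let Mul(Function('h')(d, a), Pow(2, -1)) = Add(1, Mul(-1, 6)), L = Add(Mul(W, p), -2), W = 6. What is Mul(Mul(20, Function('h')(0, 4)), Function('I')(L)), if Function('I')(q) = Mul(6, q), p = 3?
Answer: -19200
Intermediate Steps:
L = 16 (L = Add(Mul(6, 3), -2) = Add(18, -2) = 16)
Function('h')(d, a) = -10 (Function('h')(d, a) = Mul(2, Add(1, Mul(-1, 6))) = Mul(2, Add(1, -6)) = Mul(2, -5) = -10)
Mul(Mul(20, Function('h')(0, 4)), Function('I')(L)) = Mul(Mul(20, -10), Mul(6, 16)) = Mul(-200, 96) = -19200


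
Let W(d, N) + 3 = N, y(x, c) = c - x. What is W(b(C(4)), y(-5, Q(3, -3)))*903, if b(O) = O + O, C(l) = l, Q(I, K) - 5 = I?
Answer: 9030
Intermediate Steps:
Q(I, K) = 5 + I
b(O) = 2*O
W(d, N) = -3 + N
W(b(C(4)), y(-5, Q(3, -3)))*903 = (-3 + ((5 + 3) - 1*(-5)))*903 = (-3 + (8 + 5))*903 = (-3 + 13)*903 = 10*903 = 9030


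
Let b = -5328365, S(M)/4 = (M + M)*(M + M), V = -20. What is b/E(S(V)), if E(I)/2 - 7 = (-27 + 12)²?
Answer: -5328365/464 ≈ -11484.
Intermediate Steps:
S(M) = 16*M² (S(M) = 4*((M + M)*(M + M)) = 4*((2*M)*(2*M)) = 4*(4*M²) = 16*M²)
E(I) = 464 (E(I) = 14 + 2*(-27 + 12)² = 14 + 2*(-15)² = 14 + 2*225 = 14 + 450 = 464)
b/E(S(V)) = -5328365/464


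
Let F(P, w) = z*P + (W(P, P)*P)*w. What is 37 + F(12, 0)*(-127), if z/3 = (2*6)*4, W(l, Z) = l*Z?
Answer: -219419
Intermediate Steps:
W(l, Z) = Z*l
z = 144 (z = 3*((2*6)*4) = 3*(12*4) = 3*48 = 144)
F(P, w) = 144*P + w*P**3 (F(P, w) = 144*P + ((P*P)*P)*w = 144*P + (P**2*P)*w = 144*P + P**3*w = 144*P + w*P**3)
37 + F(12, 0)*(-127) = 37 + (12*(144 + 0*12**2))*(-127) = 37 + (12*(144 + 0*144))*(-127) = 37 + (12*(144 + 0))*(-127) = 37 + (12*144)*(-127) = 37 + 1728*(-127) = 37 - 219456 = -219419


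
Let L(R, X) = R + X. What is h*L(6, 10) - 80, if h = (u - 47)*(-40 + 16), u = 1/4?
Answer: 17872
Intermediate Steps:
u = 1/4 ≈ 0.25000
h = 1122 (h = (1/4 - 47)*(-40 + 16) = -187/4*(-24) = 1122)
h*L(6, 10) - 80 = 1122*(6 + 10) - 80 = 1122*16 - 80 = 17952 - 80 = 17872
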